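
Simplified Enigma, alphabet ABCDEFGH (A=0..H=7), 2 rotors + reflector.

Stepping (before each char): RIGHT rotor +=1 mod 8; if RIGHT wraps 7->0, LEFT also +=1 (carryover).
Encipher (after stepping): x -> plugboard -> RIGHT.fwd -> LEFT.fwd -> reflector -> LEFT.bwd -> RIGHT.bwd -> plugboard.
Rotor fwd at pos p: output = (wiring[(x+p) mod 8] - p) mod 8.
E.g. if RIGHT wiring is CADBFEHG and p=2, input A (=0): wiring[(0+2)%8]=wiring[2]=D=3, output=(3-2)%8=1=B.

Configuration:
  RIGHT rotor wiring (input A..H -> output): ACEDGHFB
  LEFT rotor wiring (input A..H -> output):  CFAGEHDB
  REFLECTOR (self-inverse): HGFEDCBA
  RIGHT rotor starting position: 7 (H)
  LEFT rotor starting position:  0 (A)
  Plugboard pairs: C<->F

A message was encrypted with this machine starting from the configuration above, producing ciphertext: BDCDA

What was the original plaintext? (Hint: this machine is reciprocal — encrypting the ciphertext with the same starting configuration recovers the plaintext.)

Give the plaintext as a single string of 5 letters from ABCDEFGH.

Answer: GFFCD

Derivation:
Char 1 ('B'): step: R->0, L->1 (L advanced); B->plug->B->R->C->L->F->refl->C->L'->F->R'->G->plug->G
Char 2 ('D'): step: R->1, L=1; D->plug->D->R->F->L->C->refl->F->L'->C->R'->C->plug->F
Char 3 ('C'): step: R->2, L=1; C->plug->F->R->H->L->B->refl->G->L'->E->R'->C->plug->F
Char 4 ('D'): step: R->3, L=1; D->plug->D->R->C->L->F->refl->C->L'->F->R'->F->plug->C
Char 5 ('A'): step: R->4, L=1; A->plug->A->R->C->L->F->refl->C->L'->F->R'->D->plug->D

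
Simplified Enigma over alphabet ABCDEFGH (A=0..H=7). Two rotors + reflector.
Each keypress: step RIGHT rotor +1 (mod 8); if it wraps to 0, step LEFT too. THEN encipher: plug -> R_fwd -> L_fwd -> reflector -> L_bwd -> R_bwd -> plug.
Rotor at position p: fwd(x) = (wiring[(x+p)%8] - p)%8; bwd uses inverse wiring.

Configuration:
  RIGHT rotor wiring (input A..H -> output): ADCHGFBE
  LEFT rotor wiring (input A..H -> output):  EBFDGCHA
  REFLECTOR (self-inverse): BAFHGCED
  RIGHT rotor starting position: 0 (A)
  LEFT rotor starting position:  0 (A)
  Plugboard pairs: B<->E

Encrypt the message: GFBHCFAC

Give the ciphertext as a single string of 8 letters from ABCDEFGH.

Answer: CEHGHHHE

Derivation:
Char 1 ('G'): step: R->1, L=0; G->plug->G->R->D->L->D->refl->H->L'->G->R'->C->plug->C
Char 2 ('F'): step: R->2, L=0; F->plug->F->R->C->L->F->refl->C->L'->F->R'->B->plug->E
Char 3 ('B'): step: R->3, L=0; B->plug->E->R->B->L->B->refl->A->L'->H->R'->H->plug->H
Char 4 ('H'): step: R->4, L=0; H->plug->H->R->D->L->D->refl->H->L'->G->R'->G->plug->G
Char 5 ('C'): step: R->5, L=0; C->plug->C->R->H->L->A->refl->B->L'->B->R'->H->plug->H
Char 6 ('F'): step: R->6, L=0; F->plug->F->R->B->L->B->refl->A->L'->H->R'->H->plug->H
Char 7 ('A'): step: R->7, L=0; A->plug->A->R->F->L->C->refl->F->L'->C->R'->H->plug->H
Char 8 ('C'): step: R->0, L->1 (L advanced); C->plug->C->R->C->L->C->refl->F->L'->D->R'->B->plug->E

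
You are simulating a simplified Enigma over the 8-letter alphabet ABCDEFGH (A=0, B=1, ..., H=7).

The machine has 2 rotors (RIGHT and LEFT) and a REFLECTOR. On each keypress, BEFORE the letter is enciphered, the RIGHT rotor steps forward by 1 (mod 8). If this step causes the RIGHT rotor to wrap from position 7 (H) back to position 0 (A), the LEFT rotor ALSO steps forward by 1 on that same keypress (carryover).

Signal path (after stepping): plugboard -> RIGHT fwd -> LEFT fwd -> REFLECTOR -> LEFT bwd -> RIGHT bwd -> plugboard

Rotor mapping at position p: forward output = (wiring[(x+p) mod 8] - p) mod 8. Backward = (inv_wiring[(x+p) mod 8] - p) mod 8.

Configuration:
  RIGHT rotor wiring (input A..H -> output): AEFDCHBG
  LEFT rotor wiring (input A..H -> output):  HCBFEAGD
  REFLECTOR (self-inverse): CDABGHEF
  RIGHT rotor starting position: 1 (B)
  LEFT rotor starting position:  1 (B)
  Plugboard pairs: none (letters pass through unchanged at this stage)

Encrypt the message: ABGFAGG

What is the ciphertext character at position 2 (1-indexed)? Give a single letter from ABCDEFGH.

Char 1 ('A'): step: R->2, L=1; A->plug->A->R->D->L->D->refl->B->L'->A->R'->C->plug->C
Char 2 ('B'): step: R->3, L=1; B->plug->B->R->H->L->G->refl->E->L'->C->R'->H->plug->H

H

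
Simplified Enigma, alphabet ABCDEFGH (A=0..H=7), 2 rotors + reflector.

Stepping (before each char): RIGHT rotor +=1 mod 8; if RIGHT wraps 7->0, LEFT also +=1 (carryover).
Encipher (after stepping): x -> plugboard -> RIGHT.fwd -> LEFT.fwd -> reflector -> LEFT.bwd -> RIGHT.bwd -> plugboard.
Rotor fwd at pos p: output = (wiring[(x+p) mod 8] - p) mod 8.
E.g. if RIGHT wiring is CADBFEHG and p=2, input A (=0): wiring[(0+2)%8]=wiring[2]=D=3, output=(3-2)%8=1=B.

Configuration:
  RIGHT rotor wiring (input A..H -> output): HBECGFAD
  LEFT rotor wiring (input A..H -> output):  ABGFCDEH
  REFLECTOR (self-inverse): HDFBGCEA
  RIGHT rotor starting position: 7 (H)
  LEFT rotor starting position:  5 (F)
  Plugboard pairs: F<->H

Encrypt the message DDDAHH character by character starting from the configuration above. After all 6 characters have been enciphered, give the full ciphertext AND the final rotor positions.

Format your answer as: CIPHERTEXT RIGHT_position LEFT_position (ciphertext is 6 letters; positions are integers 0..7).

Answer: AEHCCD 5 6

Derivation:
Char 1 ('D'): step: R->0, L->6 (L advanced); D->plug->D->R->C->L->C->refl->F->L'->H->R'->A->plug->A
Char 2 ('D'): step: R->1, L=6; D->plug->D->R->F->L->H->refl->A->L'->E->R'->E->plug->E
Char 3 ('D'): step: R->2, L=6; D->plug->D->R->D->L->D->refl->B->L'->B->R'->F->plug->H
Char 4 ('A'): step: R->3, L=6; A->plug->A->R->H->L->F->refl->C->L'->C->R'->C->plug->C
Char 5 ('H'): step: R->4, L=6; H->plug->F->R->F->L->H->refl->A->L'->E->R'->C->plug->C
Char 6 ('H'): step: R->5, L=6; H->plug->F->R->H->L->F->refl->C->L'->C->R'->D->plug->D
Final: ciphertext=AEHCCD, RIGHT=5, LEFT=6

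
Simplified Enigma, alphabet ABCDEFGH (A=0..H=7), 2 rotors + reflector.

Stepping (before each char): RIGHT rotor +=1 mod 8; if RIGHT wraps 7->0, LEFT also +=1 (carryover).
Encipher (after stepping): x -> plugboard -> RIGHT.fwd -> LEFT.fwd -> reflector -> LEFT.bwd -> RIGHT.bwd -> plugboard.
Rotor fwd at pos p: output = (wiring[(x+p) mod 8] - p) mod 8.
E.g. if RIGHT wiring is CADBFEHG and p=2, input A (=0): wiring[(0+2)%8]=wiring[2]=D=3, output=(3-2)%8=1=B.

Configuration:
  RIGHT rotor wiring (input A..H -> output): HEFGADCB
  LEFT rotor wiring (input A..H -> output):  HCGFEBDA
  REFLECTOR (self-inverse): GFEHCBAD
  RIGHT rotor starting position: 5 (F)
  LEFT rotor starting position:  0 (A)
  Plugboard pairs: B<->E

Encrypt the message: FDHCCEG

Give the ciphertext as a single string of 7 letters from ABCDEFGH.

Answer: DEBBAHF

Derivation:
Char 1 ('F'): step: R->6, L=0; F->plug->F->R->A->L->H->refl->D->L'->G->R'->D->plug->D
Char 2 ('D'): step: R->7, L=0; D->plug->D->R->G->L->D->refl->H->L'->A->R'->B->plug->E
Char 3 ('H'): step: R->0, L->1 (L advanced); H->plug->H->R->B->L->F->refl->B->L'->A->R'->E->plug->B
Char 4 ('C'): step: R->1, L=1; C->plug->C->R->F->L->C->refl->E->L'->C->R'->E->plug->B
Char 5 ('C'): step: R->2, L=1; C->plug->C->R->G->L->H->refl->D->L'->D->R'->A->plug->A
Char 6 ('E'): step: R->3, L=1; E->plug->B->R->F->L->C->refl->E->L'->C->R'->H->plug->H
Char 7 ('G'): step: R->4, L=1; G->plug->G->R->B->L->F->refl->B->L'->A->R'->F->plug->F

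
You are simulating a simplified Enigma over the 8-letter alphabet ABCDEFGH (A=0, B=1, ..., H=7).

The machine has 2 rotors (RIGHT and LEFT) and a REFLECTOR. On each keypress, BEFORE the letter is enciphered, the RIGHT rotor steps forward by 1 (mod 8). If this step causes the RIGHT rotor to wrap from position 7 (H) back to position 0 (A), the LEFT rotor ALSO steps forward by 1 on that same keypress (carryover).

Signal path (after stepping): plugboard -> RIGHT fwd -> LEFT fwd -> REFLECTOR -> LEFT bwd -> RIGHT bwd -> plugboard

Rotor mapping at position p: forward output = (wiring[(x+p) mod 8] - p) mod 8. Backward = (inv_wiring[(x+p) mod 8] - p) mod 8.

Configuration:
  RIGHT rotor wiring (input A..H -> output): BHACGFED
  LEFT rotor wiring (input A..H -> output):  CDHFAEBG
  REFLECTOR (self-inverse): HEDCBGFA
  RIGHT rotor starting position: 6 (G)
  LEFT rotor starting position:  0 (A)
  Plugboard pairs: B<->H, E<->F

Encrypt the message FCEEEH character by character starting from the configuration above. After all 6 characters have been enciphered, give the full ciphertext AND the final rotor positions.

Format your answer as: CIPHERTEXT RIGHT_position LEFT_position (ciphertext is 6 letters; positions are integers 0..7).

Char 1 ('F'): step: R->7, L=0; F->plug->E->R->D->L->F->refl->G->L'->H->R'->F->plug->E
Char 2 ('C'): step: R->0, L->1 (L advanced); C->plug->C->R->A->L->C->refl->D->L'->E->R'->G->plug->G
Char 3 ('E'): step: R->1, L=1; E->plug->F->R->D->L->H->refl->A->L'->F->R'->D->plug->D
Char 4 ('E'): step: R->2, L=1; E->plug->F->R->B->L->G->refl->F->L'->G->R'->A->plug->A
Char 5 ('E'): step: R->3, L=1; E->plug->F->R->G->L->F->refl->G->L'->B->R'->D->plug->D
Char 6 ('H'): step: R->4, L=1; H->plug->B->R->B->L->G->refl->F->L'->G->R'->H->plug->B
Final: ciphertext=EGDADB, RIGHT=4, LEFT=1

Answer: EGDADB 4 1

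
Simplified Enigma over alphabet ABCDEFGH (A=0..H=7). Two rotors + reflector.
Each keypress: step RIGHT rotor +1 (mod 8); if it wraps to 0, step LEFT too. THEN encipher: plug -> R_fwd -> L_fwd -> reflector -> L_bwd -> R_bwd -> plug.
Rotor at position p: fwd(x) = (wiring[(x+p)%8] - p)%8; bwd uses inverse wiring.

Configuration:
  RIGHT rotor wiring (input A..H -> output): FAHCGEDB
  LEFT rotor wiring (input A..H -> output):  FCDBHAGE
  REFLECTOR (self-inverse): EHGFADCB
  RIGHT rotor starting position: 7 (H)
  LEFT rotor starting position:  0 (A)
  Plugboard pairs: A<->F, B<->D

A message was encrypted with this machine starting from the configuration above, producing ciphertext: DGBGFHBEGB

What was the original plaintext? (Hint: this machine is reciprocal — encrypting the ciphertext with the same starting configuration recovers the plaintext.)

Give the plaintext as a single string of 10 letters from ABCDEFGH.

Answer: AHAECECCFE

Derivation:
Char 1 ('D'): step: R->0, L->1 (L advanced); D->plug->B->R->A->L->B->refl->H->L'->E->R'->F->plug->A
Char 2 ('G'): step: R->1, L=1; G->plug->G->R->A->L->B->refl->H->L'->E->R'->H->plug->H
Char 3 ('B'): step: R->2, L=1; B->plug->D->R->C->L->A->refl->E->L'->H->R'->F->plug->A
Char 4 ('G'): step: R->3, L=1; G->plug->G->R->F->L->F->refl->D->L'->G->R'->E->plug->E
Char 5 ('F'): step: R->4, L=1; F->plug->A->R->C->L->A->refl->E->L'->H->R'->C->plug->C
Char 6 ('H'): step: R->5, L=1; H->plug->H->R->B->L->C->refl->G->L'->D->R'->E->plug->E
Char 7 ('B'): step: R->6, L=1; B->plug->D->R->C->L->A->refl->E->L'->H->R'->C->plug->C
Char 8 ('E'): step: R->7, L=1; E->plug->E->R->D->L->G->refl->C->L'->B->R'->C->plug->C
Char 9 ('G'): step: R->0, L->2 (L advanced); G->plug->G->R->D->L->G->refl->C->L'->F->R'->A->plug->F
Char 10 ('B'): step: R->1, L=2; B->plug->D->R->F->L->C->refl->G->L'->D->R'->E->plug->E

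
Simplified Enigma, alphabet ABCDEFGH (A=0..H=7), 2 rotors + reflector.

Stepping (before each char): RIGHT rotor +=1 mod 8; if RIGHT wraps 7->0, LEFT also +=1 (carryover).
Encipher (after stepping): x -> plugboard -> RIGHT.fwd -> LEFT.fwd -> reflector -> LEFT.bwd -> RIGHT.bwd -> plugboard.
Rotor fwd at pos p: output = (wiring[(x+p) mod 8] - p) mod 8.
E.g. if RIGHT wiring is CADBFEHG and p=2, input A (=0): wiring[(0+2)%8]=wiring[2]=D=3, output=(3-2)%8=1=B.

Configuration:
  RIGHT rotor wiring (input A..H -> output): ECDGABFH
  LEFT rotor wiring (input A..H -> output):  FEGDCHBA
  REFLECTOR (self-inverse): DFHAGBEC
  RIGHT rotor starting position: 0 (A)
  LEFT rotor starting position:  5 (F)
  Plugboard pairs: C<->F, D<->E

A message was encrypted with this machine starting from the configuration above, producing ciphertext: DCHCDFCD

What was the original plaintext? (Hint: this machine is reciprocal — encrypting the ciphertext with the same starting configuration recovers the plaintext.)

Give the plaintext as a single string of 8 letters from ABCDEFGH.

Char 1 ('D'): step: R->1, L=5; D->plug->E->R->A->L->C->refl->H->L'->E->R'->F->plug->C
Char 2 ('C'): step: R->2, L=5; C->plug->F->R->F->L->B->refl->F->L'->H->R'->D->plug->E
Char 3 ('H'): step: R->3, L=5; H->plug->H->R->A->L->C->refl->H->L'->E->R'->E->plug->D
Char 4 ('C'): step: R->4, L=5; C->plug->F->R->G->L->G->refl->E->L'->B->R'->C->plug->F
Char 5 ('D'): step: R->5, L=5; D->plug->E->R->F->L->B->refl->F->L'->H->R'->D->plug->E
Char 6 ('F'): step: R->6, L=5; F->plug->C->R->G->L->G->refl->E->L'->B->R'->B->plug->B
Char 7 ('C'): step: R->7, L=5; C->plug->F->R->B->L->E->refl->G->L'->G->R'->H->plug->H
Char 8 ('D'): step: R->0, L->6 (L advanced); D->plug->E->R->A->L->D->refl->A->L'->E->R'->A->plug->A

Answer: CEDFEBHA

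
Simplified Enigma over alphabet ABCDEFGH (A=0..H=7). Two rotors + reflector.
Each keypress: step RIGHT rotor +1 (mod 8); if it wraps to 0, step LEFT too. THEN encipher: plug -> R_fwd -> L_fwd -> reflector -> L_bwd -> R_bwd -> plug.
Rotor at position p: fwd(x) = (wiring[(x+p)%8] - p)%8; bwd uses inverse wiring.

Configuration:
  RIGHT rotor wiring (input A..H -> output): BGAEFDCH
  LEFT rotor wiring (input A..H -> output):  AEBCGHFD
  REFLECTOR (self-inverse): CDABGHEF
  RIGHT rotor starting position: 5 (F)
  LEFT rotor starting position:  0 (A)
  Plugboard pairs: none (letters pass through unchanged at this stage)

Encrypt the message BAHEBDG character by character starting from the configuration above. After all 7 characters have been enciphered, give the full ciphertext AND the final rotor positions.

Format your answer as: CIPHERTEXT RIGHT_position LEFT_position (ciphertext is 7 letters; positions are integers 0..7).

Answer: AHFHEGE 4 1

Derivation:
Char 1 ('B'): step: R->6, L=0; B->plug->B->R->B->L->E->refl->G->L'->E->R'->A->plug->A
Char 2 ('A'): step: R->7, L=0; A->plug->A->R->A->L->A->refl->C->L'->D->R'->H->plug->H
Char 3 ('H'): step: R->0, L->1 (L advanced); H->plug->H->R->H->L->H->refl->F->L'->D->R'->F->plug->F
Char 4 ('E'): step: R->1, L=1; E->plug->E->R->C->L->B->refl->D->L'->A->R'->H->plug->H
Char 5 ('B'): step: R->2, L=1; B->plug->B->R->C->L->B->refl->D->L'->A->R'->E->plug->E
Char 6 ('D'): step: R->3, L=1; D->plug->D->R->H->L->H->refl->F->L'->D->R'->G->plug->G
Char 7 ('G'): step: R->4, L=1; G->plug->G->R->E->L->G->refl->E->L'->F->R'->E->plug->E
Final: ciphertext=AHFHEGE, RIGHT=4, LEFT=1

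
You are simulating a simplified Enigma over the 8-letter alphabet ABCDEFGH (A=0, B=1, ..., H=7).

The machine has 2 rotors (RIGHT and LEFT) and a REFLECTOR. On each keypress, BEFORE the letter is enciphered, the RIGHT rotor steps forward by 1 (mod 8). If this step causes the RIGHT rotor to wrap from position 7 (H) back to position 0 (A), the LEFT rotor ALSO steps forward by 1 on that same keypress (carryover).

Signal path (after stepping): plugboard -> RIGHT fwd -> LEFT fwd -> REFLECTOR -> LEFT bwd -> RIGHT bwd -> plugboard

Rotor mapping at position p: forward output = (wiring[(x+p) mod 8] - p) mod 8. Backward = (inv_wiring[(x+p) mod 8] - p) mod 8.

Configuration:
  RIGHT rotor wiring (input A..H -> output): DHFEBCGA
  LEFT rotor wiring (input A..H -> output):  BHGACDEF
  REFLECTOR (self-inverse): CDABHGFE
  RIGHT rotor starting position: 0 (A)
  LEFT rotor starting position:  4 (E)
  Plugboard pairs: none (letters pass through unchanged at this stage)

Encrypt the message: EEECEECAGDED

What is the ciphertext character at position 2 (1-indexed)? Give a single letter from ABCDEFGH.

Char 1 ('E'): step: R->1, L=4; E->plug->E->R->B->L->H->refl->E->L'->H->R'->G->plug->G
Char 2 ('E'): step: R->2, L=4; E->plug->E->R->E->L->F->refl->G->L'->A->R'->D->plug->D

D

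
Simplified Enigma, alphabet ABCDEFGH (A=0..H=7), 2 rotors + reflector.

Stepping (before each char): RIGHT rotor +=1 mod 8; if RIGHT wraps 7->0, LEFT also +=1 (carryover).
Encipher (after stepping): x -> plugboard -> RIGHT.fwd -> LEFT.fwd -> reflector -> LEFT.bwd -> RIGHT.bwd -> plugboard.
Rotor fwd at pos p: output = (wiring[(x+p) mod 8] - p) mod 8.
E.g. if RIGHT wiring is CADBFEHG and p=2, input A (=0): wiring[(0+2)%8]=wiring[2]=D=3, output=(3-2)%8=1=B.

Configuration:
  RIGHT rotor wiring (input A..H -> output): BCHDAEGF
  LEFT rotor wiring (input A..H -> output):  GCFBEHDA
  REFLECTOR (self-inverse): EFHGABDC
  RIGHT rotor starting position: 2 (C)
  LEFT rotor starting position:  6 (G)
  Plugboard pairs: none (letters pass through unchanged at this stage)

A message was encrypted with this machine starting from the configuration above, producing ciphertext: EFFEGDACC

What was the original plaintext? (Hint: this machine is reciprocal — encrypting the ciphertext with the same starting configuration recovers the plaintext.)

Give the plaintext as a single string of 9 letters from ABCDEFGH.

Char 1 ('E'): step: R->3, L=6; E->plug->E->R->C->L->A->refl->E->L'->D->R'->D->plug->D
Char 2 ('F'): step: R->4, L=6; F->plug->F->R->G->L->G->refl->D->L'->F->R'->E->plug->E
Char 3 ('F'): step: R->5, L=6; F->plug->F->R->C->L->A->refl->E->L'->D->R'->H->plug->H
Char 4 ('E'): step: R->6, L=6; E->plug->E->R->B->L->C->refl->H->L'->E->R'->D->plug->D
Char 5 ('G'): step: R->7, L=6; G->plug->G->R->F->L->D->refl->G->L'->G->R'->A->plug->A
Char 6 ('D'): step: R->0, L->7 (L advanced); D->plug->D->R->D->L->G->refl->D->L'->C->R'->B->plug->B
Char 7 ('A'): step: R->1, L=7; A->plug->A->R->B->L->H->refl->C->L'->E->R'->G->plug->G
Char 8 ('C'): step: R->2, L=7; C->plug->C->R->G->L->A->refl->E->L'->H->R'->G->plug->G
Char 9 ('C'): step: R->3, L=7; C->plug->C->R->B->L->H->refl->C->L'->E->R'->H->plug->H

Answer: DEHDABGGH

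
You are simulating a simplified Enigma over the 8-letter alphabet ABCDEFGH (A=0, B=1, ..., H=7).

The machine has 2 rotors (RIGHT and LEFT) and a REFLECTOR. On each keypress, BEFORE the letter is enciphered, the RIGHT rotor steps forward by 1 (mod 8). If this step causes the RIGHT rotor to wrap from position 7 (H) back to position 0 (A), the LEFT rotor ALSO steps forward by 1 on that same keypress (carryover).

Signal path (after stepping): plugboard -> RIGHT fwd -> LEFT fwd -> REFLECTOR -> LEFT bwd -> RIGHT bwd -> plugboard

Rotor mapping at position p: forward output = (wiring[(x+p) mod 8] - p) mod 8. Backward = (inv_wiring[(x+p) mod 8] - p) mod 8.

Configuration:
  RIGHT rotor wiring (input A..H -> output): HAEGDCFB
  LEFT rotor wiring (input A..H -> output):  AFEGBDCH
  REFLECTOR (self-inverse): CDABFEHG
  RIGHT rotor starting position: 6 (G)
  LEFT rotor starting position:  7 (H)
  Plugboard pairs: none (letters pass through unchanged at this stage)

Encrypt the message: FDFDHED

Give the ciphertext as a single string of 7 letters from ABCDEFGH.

Answer: ABCHDAG

Derivation:
Char 1 ('F'): step: R->7, L=7; F->plug->F->R->E->L->H->refl->G->L'->C->R'->A->plug->A
Char 2 ('D'): step: R->0, L->0 (L advanced); D->plug->D->R->G->L->C->refl->A->L'->A->R'->B->plug->B
Char 3 ('F'): step: R->1, L=0; F->plug->F->R->E->L->B->refl->D->L'->F->R'->C->plug->C
Char 4 ('D'): step: R->2, L=0; D->plug->D->R->A->L->A->refl->C->L'->G->R'->H->plug->H
Char 5 ('H'): step: R->3, L=0; H->plug->H->R->B->L->F->refl->E->L'->C->R'->D->plug->D
Char 6 ('E'): step: R->4, L=0; E->plug->E->R->D->L->G->refl->H->L'->H->R'->A->plug->A
Char 7 ('D'): step: R->5, L=0; D->plug->D->R->C->L->E->refl->F->L'->B->R'->G->plug->G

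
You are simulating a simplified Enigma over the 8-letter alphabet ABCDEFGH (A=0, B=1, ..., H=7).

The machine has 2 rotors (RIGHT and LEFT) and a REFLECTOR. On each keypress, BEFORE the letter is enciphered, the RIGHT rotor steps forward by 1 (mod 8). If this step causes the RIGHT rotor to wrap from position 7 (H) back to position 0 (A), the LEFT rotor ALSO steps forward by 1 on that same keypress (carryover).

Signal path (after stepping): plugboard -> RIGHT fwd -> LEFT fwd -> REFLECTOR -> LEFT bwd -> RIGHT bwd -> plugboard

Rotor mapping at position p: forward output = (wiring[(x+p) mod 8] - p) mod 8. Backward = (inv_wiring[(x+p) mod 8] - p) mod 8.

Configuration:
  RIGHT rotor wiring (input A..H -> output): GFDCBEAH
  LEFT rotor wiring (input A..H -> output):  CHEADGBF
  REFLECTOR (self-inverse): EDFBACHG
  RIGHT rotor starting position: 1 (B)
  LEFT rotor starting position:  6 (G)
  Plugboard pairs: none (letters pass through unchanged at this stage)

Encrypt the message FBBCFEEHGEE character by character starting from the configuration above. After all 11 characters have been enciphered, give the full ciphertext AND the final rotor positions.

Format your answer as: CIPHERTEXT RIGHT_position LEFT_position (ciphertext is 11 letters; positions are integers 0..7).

Char 1 ('F'): step: R->2, L=6; F->plug->F->R->F->L->C->refl->F->L'->G->R'->E->plug->E
Char 2 ('B'): step: R->3, L=6; B->plug->B->R->G->L->F->refl->C->L'->F->R'->D->plug->D
Char 3 ('B'): step: R->4, L=6; B->plug->B->R->A->L->D->refl->B->L'->D->R'->D->plug->D
Char 4 ('C'): step: R->5, L=6; C->plug->C->R->C->L->E->refl->A->L'->H->R'->A->plug->A
Char 5 ('F'): step: R->6, L=6; F->plug->F->R->E->L->G->refl->H->L'->B->R'->B->plug->B
Char 6 ('E'): step: R->7, L=6; E->plug->E->R->D->L->B->refl->D->L'->A->R'->A->plug->A
Char 7 ('E'): step: R->0, L->7 (L advanced); E->plug->E->R->B->L->D->refl->B->L'->E->R'->F->plug->F
Char 8 ('H'): step: R->1, L=7; H->plug->H->R->F->L->E->refl->A->L'->C->R'->B->plug->B
Char 9 ('G'): step: R->2, L=7; G->plug->G->R->E->L->B->refl->D->L'->B->R'->A->plug->A
Char 10 ('E'): step: R->3, L=7; E->plug->E->R->E->L->B->refl->D->L'->B->R'->C->plug->C
Char 11 ('E'): step: R->4, L=7; E->plug->E->R->C->L->A->refl->E->L'->F->R'->A->plug->A
Final: ciphertext=EDDABAFBACA, RIGHT=4, LEFT=7

Answer: EDDABAFBACA 4 7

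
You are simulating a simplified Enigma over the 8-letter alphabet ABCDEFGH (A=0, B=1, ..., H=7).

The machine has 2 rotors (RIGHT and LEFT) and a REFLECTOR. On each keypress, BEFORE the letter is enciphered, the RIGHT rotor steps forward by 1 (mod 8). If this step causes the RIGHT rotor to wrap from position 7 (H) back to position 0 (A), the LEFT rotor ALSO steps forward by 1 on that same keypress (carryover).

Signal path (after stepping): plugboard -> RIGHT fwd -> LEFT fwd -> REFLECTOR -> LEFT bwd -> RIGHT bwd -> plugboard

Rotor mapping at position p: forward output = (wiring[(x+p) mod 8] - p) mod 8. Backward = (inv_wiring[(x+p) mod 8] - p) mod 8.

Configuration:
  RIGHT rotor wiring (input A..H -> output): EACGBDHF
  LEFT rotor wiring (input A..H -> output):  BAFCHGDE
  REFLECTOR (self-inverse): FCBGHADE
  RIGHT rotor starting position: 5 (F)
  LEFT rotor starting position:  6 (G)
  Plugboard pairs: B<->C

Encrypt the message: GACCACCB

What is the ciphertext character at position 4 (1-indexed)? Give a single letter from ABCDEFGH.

Char 1 ('G'): step: R->6, L=6; G->plug->G->R->D->L->C->refl->B->L'->G->R'->C->plug->B
Char 2 ('A'): step: R->7, L=6; A->plug->A->R->G->L->B->refl->C->L'->D->R'->D->plug->D
Char 3 ('C'): step: R->0, L->7 (L advanced); C->plug->B->R->A->L->F->refl->A->L'->F->R'->H->plug->H
Char 4 ('C'): step: R->1, L=7; C->plug->B->R->B->L->C->refl->B->L'->C->R'->E->plug->E

E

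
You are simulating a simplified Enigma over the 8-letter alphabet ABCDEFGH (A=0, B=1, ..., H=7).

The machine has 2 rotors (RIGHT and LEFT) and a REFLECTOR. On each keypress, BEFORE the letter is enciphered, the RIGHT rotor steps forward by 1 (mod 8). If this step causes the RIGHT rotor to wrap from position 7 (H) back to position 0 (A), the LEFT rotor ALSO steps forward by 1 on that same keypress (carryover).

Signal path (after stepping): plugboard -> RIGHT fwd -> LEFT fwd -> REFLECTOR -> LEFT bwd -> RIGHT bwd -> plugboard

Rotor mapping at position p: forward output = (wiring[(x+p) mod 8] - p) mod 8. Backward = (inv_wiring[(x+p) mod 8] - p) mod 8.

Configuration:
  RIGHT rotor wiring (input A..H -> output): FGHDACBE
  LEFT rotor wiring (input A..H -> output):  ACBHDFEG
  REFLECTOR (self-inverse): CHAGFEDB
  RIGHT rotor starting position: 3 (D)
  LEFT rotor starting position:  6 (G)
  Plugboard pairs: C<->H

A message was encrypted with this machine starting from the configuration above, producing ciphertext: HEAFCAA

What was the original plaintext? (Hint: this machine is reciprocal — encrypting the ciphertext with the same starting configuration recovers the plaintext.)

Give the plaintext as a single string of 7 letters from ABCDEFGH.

Answer: CFBCDDE

Derivation:
Char 1 ('H'): step: R->4, L=6; H->plug->C->R->F->L->B->refl->H->L'->H->R'->H->plug->C
Char 2 ('E'): step: R->5, L=6; E->plug->E->R->B->L->A->refl->C->L'->C->R'->F->plug->F
Char 3 ('A'): step: R->6, L=6; A->plug->A->R->D->L->E->refl->F->L'->G->R'->B->plug->B
Char 4 ('F'): step: R->7, L=6; F->plug->F->R->B->L->A->refl->C->L'->C->R'->H->plug->C
Char 5 ('C'): step: R->0, L->7 (L advanced); C->plug->H->R->E->L->A->refl->C->L'->D->R'->D->plug->D
Char 6 ('A'): step: R->1, L=7; A->plug->A->R->F->L->E->refl->F->L'->H->R'->D->plug->D
Char 7 ('A'): step: R->2, L=7; A->plug->A->R->F->L->E->refl->F->L'->H->R'->E->plug->E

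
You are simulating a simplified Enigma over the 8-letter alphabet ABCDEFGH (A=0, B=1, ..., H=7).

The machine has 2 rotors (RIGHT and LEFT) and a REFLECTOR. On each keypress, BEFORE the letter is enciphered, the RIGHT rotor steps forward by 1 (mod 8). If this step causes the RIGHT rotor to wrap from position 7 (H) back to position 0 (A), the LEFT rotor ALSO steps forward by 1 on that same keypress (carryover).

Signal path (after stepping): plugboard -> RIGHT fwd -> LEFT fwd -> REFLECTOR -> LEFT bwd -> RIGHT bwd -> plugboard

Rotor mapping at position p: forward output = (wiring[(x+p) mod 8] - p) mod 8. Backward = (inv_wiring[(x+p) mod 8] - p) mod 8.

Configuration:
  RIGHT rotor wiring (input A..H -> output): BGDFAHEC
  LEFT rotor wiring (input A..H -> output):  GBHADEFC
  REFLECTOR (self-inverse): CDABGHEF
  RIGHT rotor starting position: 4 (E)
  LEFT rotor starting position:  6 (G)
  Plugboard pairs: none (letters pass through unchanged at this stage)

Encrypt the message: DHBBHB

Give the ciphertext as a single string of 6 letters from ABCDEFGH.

Char 1 ('D'): step: R->5, L=6; D->plug->D->R->E->L->B->refl->D->L'->D->R'->H->plug->H
Char 2 ('H'): step: R->6, L=6; H->plug->H->R->B->L->E->refl->G->L'->H->R'->F->plug->F
Char 3 ('B'): step: R->7, L=6; B->plug->B->R->C->L->A->refl->C->L'->F->R'->H->plug->H
Char 4 ('B'): step: R->0, L->7 (L advanced); B->plug->B->R->G->L->F->refl->H->L'->B->R'->A->plug->A
Char 5 ('H'): step: R->1, L=7; H->plug->H->R->A->L->D->refl->B->L'->E->R'->C->plug->C
Char 6 ('B'): step: R->2, L=7; B->plug->B->R->D->L->A->refl->C->L'->C->R'->E->plug->E

Answer: HFHACE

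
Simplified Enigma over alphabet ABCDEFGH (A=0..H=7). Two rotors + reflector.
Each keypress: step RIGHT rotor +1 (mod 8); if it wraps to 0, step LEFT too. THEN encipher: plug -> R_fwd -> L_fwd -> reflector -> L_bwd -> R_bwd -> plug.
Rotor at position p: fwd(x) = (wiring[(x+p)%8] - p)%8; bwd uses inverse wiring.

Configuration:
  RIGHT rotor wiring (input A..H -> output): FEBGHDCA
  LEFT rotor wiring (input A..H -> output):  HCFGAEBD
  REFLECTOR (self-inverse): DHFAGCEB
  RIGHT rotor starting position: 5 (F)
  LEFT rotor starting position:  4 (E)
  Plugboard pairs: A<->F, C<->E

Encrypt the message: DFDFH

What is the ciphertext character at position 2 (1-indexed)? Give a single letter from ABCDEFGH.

Char 1 ('D'): step: R->6, L=4; D->plug->D->R->G->L->B->refl->H->L'->D->R'->E->plug->C
Char 2 ('F'): step: R->7, L=4; F->plug->A->R->B->L->A->refl->D->L'->E->R'->G->plug->G

G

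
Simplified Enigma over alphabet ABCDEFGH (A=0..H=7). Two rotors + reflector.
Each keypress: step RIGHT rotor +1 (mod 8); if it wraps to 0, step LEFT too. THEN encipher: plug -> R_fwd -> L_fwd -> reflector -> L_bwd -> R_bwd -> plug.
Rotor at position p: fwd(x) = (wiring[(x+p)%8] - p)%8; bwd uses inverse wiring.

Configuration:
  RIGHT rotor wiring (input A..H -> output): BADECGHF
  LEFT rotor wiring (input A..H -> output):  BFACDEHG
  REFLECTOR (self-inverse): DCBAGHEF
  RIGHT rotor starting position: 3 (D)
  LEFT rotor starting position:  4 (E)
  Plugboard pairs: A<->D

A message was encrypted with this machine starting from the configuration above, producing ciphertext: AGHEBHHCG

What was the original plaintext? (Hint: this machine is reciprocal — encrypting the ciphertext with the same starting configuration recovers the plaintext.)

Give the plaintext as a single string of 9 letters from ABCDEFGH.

Char 1 ('A'): step: R->4, L=4; A->plug->D->R->B->L->A->refl->D->L'->C->R'->B->plug->B
Char 2 ('G'): step: R->5, L=4; G->plug->G->R->H->L->G->refl->E->L'->G->R'->F->plug->F
Char 3 ('H'): step: R->6, L=4; H->plug->H->R->A->L->H->refl->F->L'->E->R'->G->plug->G
Char 4 ('E'): step: R->7, L=4; E->plug->E->R->F->L->B->refl->C->L'->D->R'->F->plug->F
Char 5 ('B'): step: R->0, L->5 (L advanced); B->plug->B->R->A->L->H->refl->F->L'->G->R'->F->plug->F
Char 6 ('H'): step: R->1, L=5; H->plug->H->R->A->L->H->refl->F->L'->G->R'->F->plug->F
Char 7 ('H'): step: R->2, L=5; H->plug->H->R->G->L->F->refl->H->L'->A->R'->C->plug->C
Char 8 ('C'): step: R->3, L=5; C->plug->C->R->D->L->E->refl->G->L'->H->R'->B->plug->B
Char 9 ('G'): step: R->4, L=5; G->plug->G->R->H->L->G->refl->E->L'->D->R'->C->plug->C

Answer: BFGFFFCBC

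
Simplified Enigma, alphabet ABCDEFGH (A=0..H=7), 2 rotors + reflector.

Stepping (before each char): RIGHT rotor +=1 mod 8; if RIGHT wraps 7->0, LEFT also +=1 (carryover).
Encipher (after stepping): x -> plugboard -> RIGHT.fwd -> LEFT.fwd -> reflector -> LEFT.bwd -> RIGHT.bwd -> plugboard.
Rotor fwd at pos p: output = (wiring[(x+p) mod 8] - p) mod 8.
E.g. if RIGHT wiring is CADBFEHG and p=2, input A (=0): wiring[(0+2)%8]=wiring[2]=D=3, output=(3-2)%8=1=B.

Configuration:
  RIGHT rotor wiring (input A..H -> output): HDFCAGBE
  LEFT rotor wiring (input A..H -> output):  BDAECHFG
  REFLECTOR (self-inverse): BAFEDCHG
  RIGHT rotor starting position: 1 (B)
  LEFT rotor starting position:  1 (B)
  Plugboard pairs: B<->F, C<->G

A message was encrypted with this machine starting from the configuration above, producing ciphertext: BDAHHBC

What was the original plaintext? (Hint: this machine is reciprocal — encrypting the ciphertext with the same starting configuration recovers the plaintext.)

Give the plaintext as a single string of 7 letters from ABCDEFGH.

Char 1 ('B'): step: R->2, L=1; B->plug->F->R->C->L->D->refl->E->L'->F->R'->G->plug->C
Char 2 ('D'): step: R->3, L=1; D->plug->D->R->G->L->F->refl->C->L'->A->R'->G->plug->C
Char 3 ('A'): step: R->4, L=1; A->plug->A->R->E->L->G->refl->H->L'->B->R'->G->plug->C
Char 4 ('H'): step: R->5, L=1; H->plug->H->R->D->L->B->refl->A->L'->H->R'->C->plug->G
Char 5 ('H'): step: R->6, L=1; H->plug->H->R->A->L->C->refl->F->L'->G->R'->B->plug->F
Char 6 ('B'): step: R->7, L=1; B->plug->F->R->B->L->H->refl->G->L'->E->R'->C->plug->G
Char 7 ('C'): step: R->0, L->2 (L advanced); C->plug->G->R->B->L->C->refl->F->L'->D->R'->B->plug->F

Answer: CCCGFGF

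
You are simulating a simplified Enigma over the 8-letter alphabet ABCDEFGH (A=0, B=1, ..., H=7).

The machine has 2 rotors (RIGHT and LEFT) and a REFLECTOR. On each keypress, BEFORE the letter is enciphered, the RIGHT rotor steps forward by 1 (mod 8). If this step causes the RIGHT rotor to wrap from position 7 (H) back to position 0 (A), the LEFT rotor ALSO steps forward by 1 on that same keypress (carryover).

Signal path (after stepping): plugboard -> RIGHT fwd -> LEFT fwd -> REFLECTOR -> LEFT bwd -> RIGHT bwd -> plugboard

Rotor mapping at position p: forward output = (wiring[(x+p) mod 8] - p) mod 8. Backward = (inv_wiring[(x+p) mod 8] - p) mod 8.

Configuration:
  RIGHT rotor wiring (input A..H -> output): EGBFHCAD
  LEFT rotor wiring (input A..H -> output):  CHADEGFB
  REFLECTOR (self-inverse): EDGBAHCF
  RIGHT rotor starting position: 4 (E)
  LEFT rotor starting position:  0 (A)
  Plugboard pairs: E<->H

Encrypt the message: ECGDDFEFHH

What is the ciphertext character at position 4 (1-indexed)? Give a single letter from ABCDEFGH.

Char 1 ('E'): step: R->5, L=0; E->plug->H->R->C->L->A->refl->E->L'->E->R'->F->plug->F
Char 2 ('C'): step: R->6, L=0; C->plug->C->R->G->L->F->refl->H->L'->B->R'->G->plug->G
Char 3 ('G'): step: R->7, L=0; G->plug->G->R->D->L->D->refl->B->L'->H->R'->C->plug->C
Char 4 ('D'): step: R->0, L->1 (L advanced); D->plug->D->R->F->L->E->refl->A->L'->G->R'->B->plug->B

B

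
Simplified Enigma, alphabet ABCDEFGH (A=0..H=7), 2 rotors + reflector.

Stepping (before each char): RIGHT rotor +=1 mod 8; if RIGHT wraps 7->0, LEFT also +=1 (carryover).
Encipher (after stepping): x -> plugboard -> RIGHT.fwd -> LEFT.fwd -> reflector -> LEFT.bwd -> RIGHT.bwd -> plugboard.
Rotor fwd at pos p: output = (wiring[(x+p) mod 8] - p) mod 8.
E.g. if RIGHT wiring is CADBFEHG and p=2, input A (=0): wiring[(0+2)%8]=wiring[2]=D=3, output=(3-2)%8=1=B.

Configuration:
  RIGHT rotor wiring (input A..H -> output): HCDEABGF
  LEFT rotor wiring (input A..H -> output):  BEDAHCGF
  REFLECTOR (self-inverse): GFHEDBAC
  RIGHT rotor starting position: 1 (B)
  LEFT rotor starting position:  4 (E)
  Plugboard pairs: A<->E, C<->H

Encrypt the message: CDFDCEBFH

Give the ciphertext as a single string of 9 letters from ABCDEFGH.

Char 1 ('C'): step: R->2, L=4; C->plug->H->R->A->L->D->refl->E->L'->H->R'->D->plug->D
Char 2 ('D'): step: R->3, L=4; D->plug->D->R->D->L->B->refl->F->L'->E->R'->F->plug->F
Char 3 ('F'): step: R->4, L=4; F->plug->F->R->G->L->H->refl->C->L'->C->R'->C->plug->H
Char 4 ('D'): step: R->5, L=4; D->plug->D->R->C->L->C->refl->H->L'->G->R'->F->plug->F
Char 5 ('C'): step: R->6, L=4; C->plug->H->R->D->L->B->refl->F->L'->E->R'->D->plug->D
Char 6 ('E'): step: R->7, L=4; E->plug->A->R->G->L->H->refl->C->L'->C->R'->G->plug->G
Char 7 ('B'): step: R->0, L->5 (L advanced); B->plug->B->R->C->L->A->refl->G->L'->F->R'->H->plug->C
Char 8 ('F'): step: R->1, L=5; F->plug->F->R->F->L->G->refl->A->L'->C->R'->B->plug->B
Char 9 ('H'): step: R->2, L=5; H->plug->C->R->G->L->D->refl->E->L'->D->R'->F->plug->F

Answer: DFHFDGCBF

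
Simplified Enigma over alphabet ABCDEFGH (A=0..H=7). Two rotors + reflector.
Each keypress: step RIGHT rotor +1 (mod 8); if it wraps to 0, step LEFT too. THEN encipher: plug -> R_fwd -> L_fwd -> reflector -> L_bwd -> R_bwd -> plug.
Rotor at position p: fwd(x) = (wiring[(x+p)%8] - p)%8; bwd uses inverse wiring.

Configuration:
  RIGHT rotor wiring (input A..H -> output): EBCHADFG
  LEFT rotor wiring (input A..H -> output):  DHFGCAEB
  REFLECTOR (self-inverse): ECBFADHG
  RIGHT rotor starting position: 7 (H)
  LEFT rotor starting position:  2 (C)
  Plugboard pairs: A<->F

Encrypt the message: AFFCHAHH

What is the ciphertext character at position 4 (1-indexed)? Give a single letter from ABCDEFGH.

Char 1 ('A'): step: R->0, L->3 (L advanced); A->plug->F->R->D->L->B->refl->C->L'->H->R'->D->plug->D
Char 2 ('F'): step: R->1, L=3; F->plug->A->R->A->L->D->refl->F->L'->C->R'->E->plug->E
Char 3 ('F'): step: R->2, L=3; F->plug->A->R->A->L->D->refl->F->L'->C->R'->G->plug->G
Char 4 ('C'): step: R->3, L=3; C->plug->C->R->A->L->D->refl->F->L'->C->R'->D->plug->D

D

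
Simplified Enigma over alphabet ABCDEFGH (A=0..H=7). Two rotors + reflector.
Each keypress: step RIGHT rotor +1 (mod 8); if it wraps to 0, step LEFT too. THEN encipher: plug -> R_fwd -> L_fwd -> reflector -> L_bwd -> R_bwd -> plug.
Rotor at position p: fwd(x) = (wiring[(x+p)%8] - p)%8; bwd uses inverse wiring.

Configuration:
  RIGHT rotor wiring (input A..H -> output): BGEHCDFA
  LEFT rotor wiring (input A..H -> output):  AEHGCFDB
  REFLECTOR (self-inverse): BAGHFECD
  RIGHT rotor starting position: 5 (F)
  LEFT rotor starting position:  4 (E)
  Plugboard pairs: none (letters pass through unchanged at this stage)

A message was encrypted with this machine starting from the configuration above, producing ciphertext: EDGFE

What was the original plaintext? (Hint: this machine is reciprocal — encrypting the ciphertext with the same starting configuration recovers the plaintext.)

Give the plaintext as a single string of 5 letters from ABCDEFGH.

Char 1 ('E'): step: R->6, L=4; E->plug->E->R->G->L->D->refl->H->L'->C->R'->B->plug->B
Char 2 ('D'): step: R->7, L=4; D->plug->D->R->F->L->A->refl->B->L'->B->R'->A->plug->A
Char 3 ('G'): step: R->0, L->5 (L advanced); G->plug->G->R->F->L->C->refl->G->L'->B->R'->A->plug->A
Char 4 ('F'): step: R->1, L=5; F->plug->F->R->E->L->H->refl->D->L'->D->R'->B->plug->B
Char 5 ('E'): step: R->2, L=5; E->plug->E->R->D->L->D->refl->H->L'->E->R'->H->plug->H

Answer: BAABH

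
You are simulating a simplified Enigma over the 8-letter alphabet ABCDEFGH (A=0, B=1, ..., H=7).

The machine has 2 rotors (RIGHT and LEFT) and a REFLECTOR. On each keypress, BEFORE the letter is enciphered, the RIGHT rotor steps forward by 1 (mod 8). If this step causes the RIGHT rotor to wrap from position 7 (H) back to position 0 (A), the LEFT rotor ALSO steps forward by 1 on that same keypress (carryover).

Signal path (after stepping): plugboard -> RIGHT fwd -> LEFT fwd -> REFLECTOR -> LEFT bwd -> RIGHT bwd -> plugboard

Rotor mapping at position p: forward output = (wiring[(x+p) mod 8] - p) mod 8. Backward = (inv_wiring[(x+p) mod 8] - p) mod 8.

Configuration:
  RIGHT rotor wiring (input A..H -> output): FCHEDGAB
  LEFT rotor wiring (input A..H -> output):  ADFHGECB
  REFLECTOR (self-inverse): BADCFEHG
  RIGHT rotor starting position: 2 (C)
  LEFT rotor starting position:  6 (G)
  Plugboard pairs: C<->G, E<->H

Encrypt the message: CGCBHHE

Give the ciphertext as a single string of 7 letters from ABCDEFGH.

Answer: EAGEBAA

Derivation:
Char 1 ('C'): step: R->3, L=6; C->plug->G->R->H->L->G->refl->H->L'->E->R'->H->plug->E
Char 2 ('G'): step: R->4, L=6; G->plug->C->R->E->L->H->refl->G->L'->H->R'->A->plug->A
Char 3 ('C'): step: R->5, L=6; C->plug->G->R->H->L->G->refl->H->L'->E->R'->C->plug->G
Char 4 ('B'): step: R->6, L=6; B->plug->B->R->D->L->F->refl->E->L'->A->R'->H->plug->E
Char 5 ('H'): step: R->7, L=6; H->plug->E->R->F->L->B->refl->A->L'->G->R'->B->plug->B
Char 6 ('H'): step: R->0, L->7 (L advanced); H->plug->E->R->D->L->G->refl->H->L'->F->R'->A->plug->A
Char 7 ('E'): step: R->1, L=7; E->plug->H->R->E->L->A->refl->B->L'->B->R'->A->plug->A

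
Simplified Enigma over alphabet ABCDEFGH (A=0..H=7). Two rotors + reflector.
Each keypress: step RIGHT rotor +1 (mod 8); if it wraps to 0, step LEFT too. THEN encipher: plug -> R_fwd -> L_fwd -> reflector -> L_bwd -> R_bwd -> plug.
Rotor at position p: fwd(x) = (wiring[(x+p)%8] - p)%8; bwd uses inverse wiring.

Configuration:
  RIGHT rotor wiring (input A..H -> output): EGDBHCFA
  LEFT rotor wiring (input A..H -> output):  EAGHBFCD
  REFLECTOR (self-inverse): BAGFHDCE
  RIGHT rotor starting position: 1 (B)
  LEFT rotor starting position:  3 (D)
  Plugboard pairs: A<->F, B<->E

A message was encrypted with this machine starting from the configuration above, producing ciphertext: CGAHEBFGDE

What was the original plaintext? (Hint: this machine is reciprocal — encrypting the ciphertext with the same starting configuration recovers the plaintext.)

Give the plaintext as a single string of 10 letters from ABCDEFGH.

Answer: HHCBGFDCEA

Derivation:
Char 1 ('C'): step: R->2, L=3; C->plug->C->R->F->L->B->refl->A->L'->E->R'->H->plug->H
Char 2 ('G'): step: R->3, L=3; G->plug->G->R->D->L->H->refl->E->L'->A->R'->H->plug->H
Char 3 ('A'): step: R->4, L=3; A->plug->F->R->C->L->C->refl->G->L'->B->R'->C->plug->C
Char 4 ('H'): step: R->5, L=3; H->plug->H->R->C->L->C->refl->G->L'->B->R'->E->plug->B
Char 5 ('E'): step: R->6, L=3; E->plug->B->R->C->L->C->refl->G->L'->B->R'->G->plug->G
Char 6 ('B'): step: R->7, L=3; B->plug->E->R->C->L->C->refl->G->L'->B->R'->A->plug->F
Char 7 ('F'): step: R->0, L->4 (L advanced); F->plug->A->R->E->L->A->refl->B->L'->B->R'->D->plug->D
Char 8 ('G'): step: R->1, L=4; G->plug->G->R->H->L->D->refl->F->L'->A->R'->C->plug->C
Char 9 ('D'): step: R->2, L=4; D->plug->D->R->A->L->F->refl->D->L'->H->R'->B->plug->E
Char 10 ('E'): step: R->3, L=4; E->plug->B->R->E->L->A->refl->B->L'->B->R'->F->plug->A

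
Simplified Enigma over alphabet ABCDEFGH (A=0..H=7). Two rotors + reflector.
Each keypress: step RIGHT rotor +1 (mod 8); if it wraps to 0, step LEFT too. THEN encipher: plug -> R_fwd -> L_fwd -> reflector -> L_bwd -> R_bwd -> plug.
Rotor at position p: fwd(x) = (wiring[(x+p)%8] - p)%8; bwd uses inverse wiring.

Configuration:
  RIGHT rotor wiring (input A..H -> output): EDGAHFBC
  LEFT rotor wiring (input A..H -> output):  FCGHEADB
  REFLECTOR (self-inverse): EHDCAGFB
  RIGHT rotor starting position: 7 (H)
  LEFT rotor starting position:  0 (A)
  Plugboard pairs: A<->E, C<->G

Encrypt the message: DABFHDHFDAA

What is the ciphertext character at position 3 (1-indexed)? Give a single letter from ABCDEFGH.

Char 1 ('D'): step: R->0, L->1 (L advanced); D->plug->D->R->A->L->B->refl->H->L'->E->R'->A->plug->E
Char 2 ('A'): step: R->1, L=1; A->plug->E->R->E->L->H->refl->B->L'->A->R'->F->plug->F
Char 3 ('B'): step: R->2, L=1; B->plug->B->R->G->L->A->refl->E->L'->H->R'->E->plug->A

A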